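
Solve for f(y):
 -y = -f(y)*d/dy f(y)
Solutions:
 f(y) = -sqrt(C1 + y^2)
 f(y) = sqrt(C1 + y^2)


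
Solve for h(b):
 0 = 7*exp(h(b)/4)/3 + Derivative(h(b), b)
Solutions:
 h(b) = 4*log(1/(C1 + 7*b)) + 4*log(12)


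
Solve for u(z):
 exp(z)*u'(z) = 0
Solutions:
 u(z) = C1


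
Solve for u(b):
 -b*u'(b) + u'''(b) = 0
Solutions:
 u(b) = C1 + Integral(C2*airyai(b) + C3*airybi(b), b)


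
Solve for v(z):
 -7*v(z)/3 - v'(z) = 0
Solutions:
 v(z) = C1*exp(-7*z/3)


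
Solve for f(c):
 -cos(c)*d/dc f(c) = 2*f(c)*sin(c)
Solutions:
 f(c) = C1*cos(c)^2


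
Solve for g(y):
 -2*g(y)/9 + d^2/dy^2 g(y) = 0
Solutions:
 g(y) = C1*exp(-sqrt(2)*y/3) + C2*exp(sqrt(2)*y/3)


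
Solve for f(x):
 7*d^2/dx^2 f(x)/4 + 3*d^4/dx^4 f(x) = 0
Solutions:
 f(x) = C1 + C2*x + C3*sin(sqrt(21)*x/6) + C4*cos(sqrt(21)*x/6)


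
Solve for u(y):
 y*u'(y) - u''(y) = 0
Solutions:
 u(y) = C1 + C2*erfi(sqrt(2)*y/2)


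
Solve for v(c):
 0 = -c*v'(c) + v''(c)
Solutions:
 v(c) = C1 + C2*erfi(sqrt(2)*c/2)


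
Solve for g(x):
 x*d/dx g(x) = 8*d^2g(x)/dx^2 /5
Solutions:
 g(x) = C1 + C2*erfi(sqrt(5)*x/4)


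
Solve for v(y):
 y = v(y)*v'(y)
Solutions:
 v(y) = -sqrt(C1 + y^2)
 v(y) = sqrt(C1 + y^2)


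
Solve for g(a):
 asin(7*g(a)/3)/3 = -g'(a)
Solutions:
 Integral(1/asin(7*_y/3), (_y, g(a))) = C1 - a/3


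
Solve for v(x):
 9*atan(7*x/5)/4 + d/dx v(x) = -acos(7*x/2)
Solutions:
 v(x) = C1 - x*acos(7*x/2) - 9*x*atan(7*x/5)/4 + sqrt(4 - 49*x^2)/7 + 45*log(49*x^2 + 25)/56


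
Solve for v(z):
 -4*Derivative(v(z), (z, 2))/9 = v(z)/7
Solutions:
 v(z) = C1*sin(3*sqrt(7)*z/14) + C2*cos(3*sqrt(7)*z/14)


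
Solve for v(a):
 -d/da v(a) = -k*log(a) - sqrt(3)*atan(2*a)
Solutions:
 v(a) = C1 + a*k*(log(a) - 1) + sqrt(3)*(a*atan(2*a) - log(4*a^2 + 1)/4)


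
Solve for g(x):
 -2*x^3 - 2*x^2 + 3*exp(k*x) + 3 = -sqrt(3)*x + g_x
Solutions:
 g(x) = C1 - x^4/2 - 2*x^3/3 + sqrt(3)*x^2/2 + 3*x + 3*exp(k*x)/k


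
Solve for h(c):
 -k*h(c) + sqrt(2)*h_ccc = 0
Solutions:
 h(c) = C1*exp(2^(5/6)*c*k^(1/3)/2) + C2*exp(2^(5/6)*c*k^(1/3)*(-1 + sqrt(3)*I)/4) + C3*exp(-2^(5/6)*c*k^(1/3)*(1 + sqrt(3)*I)/4)


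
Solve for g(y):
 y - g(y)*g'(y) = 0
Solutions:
 g(y) = -sqrt(C1 + y^2)
 g(y) = sqrt(C1 + y^2)


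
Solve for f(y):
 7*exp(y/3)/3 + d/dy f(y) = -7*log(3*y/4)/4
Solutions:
 f(y) = C1 - 7*y*log(y)/4 + 7*y*(-log(3) + 1 + 2*log(2))/4 - 7*exp(y/3)


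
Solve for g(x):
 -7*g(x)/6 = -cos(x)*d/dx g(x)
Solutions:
 g(x) = C1*(sin(x) + 1)^(7/12)/(sin(x) - 1)^(7/12)


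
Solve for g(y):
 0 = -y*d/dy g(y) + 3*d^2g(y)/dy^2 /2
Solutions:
 g(y) = C1 + C2*erfi(sqrt(3)*y/3)


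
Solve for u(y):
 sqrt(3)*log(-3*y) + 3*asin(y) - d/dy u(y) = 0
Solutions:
 u(y) = C1 + sqrt(3)*y*(log(-y) - 1) + 3*y*asin(y) + sqrt(3)*y*log(3) + 3*sqrt(1 - y^2)


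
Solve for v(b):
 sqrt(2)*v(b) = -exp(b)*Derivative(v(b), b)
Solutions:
 v(b) = C1*exp(sqrt(2)*exp(-b))


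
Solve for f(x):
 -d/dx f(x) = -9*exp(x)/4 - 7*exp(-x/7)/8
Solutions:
 f(x) = C1 + 9*exp(x)/4 - 49*exp(-x/7)/8


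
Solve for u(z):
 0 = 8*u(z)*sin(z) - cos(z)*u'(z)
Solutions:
 u(z) = C1/cos(z)^8


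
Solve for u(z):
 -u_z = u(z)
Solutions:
 u(z) = C1*exp(-z)


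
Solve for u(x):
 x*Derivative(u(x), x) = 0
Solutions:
 u(x) = C1


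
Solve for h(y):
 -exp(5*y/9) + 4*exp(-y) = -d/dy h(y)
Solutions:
 h(y) = C1 + 9*exp(5*y/9)/5 + 4*exp(-y)


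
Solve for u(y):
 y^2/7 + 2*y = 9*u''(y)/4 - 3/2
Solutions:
 u(y) = C1 + C2*y + y^4/189 + 4*y^3/27 + y^2/3


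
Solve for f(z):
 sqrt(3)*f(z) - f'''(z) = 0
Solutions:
 f(z) = C3*exp(3^(1/6)*z) + (C1*sin(3^(2/3)*z/2) + C2*cos(3^(2/3)*z/2))*exp(-3^(1/6)*z/2)


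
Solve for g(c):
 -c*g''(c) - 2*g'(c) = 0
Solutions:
 g(c) = C1 + C2/c


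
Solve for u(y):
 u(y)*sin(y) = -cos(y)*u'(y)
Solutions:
 u(y) = C1*cos(y)


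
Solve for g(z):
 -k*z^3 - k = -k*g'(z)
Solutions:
 g(z) = C1 + z^4/4 + z


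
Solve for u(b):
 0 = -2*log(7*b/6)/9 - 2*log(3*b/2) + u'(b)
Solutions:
 u(b) = C1 + 20*b*log(b)/9 - 20*b/9 - 3*b*log(2) + 2*b*log(7)/9 + b*log(3) + 7*b*log(6)/9


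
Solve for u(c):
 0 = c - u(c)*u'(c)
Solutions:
 u(c) = -sqrt(C1 + c^2)
 u(c) = sqrt(C1 + c^2)


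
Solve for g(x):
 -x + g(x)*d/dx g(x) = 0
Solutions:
 g(x) = -sqrt(C1 + x^2)
 g(x) = sqrt(C1 + x^2)


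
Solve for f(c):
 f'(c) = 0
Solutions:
 f(c) = C1


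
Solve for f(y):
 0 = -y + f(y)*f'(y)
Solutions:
 f(y) = -sqrt(C1 + y^2)
 f(y) = sqrt(C1 + y^2)


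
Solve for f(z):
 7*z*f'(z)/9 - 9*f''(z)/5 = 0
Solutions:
 f(z) = C1 + C2*erfi(sqrt(70)*z/18)


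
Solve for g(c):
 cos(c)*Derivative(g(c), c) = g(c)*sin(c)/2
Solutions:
 g(c) = C1/sqrt(cos(c))


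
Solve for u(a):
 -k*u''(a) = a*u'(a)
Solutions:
 u(a) = C1 + C2*sqrt(k)*erf(sqrt(2)*a*sqrt(1/k)/2)


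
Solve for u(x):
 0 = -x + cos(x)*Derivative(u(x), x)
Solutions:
 u(x) = C1 + Integral(x/cos(x), x)


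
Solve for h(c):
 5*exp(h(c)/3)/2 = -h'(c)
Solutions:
 h(c) = 3*log(1/(C1 + 5*c)) + 3*log(6)


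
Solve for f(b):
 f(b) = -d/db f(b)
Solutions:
 f(b) = C1*exp(-b)


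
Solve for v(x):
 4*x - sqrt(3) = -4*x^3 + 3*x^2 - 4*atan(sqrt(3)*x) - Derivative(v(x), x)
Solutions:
 v(x) = C1 - x^4 + x^3 - 2*x^2 - 4*x*atan(sqrt(3)*x) + sqrt(3)*x + 2*sqrt(3)*log(3*x^2 + 1)/3


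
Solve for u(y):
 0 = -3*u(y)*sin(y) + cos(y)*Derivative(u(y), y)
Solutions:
 u(y) = C1/cos(y)^3


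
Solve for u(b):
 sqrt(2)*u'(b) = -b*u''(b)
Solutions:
 u(b) = C1 + C2*b^(1 - sqrt(2))


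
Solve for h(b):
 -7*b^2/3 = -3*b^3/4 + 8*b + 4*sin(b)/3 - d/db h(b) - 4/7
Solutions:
 h(b) = C1 - 3*b^4/16 + 7*b^3/9 + 4*b^2 - 4*b/7 - 4*cos(b)/3


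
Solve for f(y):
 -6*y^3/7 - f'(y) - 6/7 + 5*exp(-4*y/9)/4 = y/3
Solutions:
 f(y) = C1 - 3*y^4/14 - y^2/6 - 6*y/7 - 45*exp(-4*y/9)/16


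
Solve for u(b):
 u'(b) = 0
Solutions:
 u(b) = C1


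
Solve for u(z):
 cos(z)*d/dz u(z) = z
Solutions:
 u(z) = C1 + Integral(z/cos(z), z)


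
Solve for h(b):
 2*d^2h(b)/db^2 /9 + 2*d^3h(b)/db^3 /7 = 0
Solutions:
 h(b) = C1 + C2*b + C3*exp(-7*b/9)


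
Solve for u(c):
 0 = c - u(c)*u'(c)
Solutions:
 u(c) = -sqrt(C1 + c^2)
 u(c) = sqrt(C1 + c^2)


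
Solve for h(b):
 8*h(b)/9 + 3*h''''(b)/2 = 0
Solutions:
 h(b) = (C1*sin(sqrt(2)*3^(1/4)*b/3) + C2*cos(sqrt(2)*3^(1/4)*b/3))*exp(-sqrt(2)*3^(1/4)*b/3) + (C3*sin(sqrt(2)*3^(1/4)*b/3) + C4*cos(sqrt(2)*3^(1/4)*b/3))*exp(sqrt(2)*3^(1/4)*b/3)


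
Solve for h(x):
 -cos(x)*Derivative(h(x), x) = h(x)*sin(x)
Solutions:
 h(x) = C1*cos(x)


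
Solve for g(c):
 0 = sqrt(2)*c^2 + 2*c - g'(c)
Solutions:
 g(c) = C1 + sqrt(2)*c^3/3 + c^2


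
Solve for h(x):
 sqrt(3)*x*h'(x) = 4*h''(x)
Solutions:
 h(x) = C1 + C2*erfi(sqrt(2)*3^(1/4)*x/4)


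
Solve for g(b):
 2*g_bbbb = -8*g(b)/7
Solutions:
 g(b) = (C1*sin(7^(3/4)*b/7) + C2*cos(7^(3/4)*b/7))*exp(-7^(3/4)*b/7) + (C3*sin(7^(3/4)*b/7) + C4*cos(7^(3/4)*b/7))*exp(7^(3/4)*b/7)


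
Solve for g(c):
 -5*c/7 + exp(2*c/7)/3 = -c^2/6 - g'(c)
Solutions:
 g(c) = C1 - c^3/18 + 5*c^2/14 - 7*exp(2*c/7)/6


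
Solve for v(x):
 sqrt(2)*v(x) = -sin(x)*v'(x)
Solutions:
 v(x) = C1*(cos(x) + 1)^(sqrt(2)/2)/(cos(x) - 1)^(sqrt(2)/2)


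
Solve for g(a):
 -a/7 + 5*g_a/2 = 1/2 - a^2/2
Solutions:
 g(a) = C1 - a^3/15 + a^2/35 + a/5


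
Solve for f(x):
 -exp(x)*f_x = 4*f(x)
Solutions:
 f(x) = C1*exp(4*exp(-x))


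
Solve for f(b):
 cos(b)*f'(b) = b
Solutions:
 f(b) = C1 + Integral(b/cos(b), b)


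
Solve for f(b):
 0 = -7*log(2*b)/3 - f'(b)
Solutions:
 f(b) = C1 - 7*b*log(b)/3 - 7*b*log(2)/3 + 7*b/3


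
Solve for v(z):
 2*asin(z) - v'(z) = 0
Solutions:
 v(z) = C1 + 2*z*asin(z) + 2*sqrt(1 - z^2)


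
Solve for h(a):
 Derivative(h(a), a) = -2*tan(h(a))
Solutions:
 h(a) = pi - asin(C1*exp(-2*a))
 h(a) = asin(C1*exp(-2*a))


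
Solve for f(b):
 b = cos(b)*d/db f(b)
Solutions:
 f(b) = C1 + Integral(b/cos(b), b)


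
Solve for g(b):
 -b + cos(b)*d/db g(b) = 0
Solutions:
 g(b) = C1 + Integral(b/cos(b), b)


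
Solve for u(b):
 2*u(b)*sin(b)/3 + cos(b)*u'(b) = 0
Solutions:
 u(b) = C1*cos(b)^(2/3)


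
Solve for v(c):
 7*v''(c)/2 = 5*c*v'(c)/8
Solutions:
 v(c) = C1 + C2*erfi(sqrt(70)*c/28)


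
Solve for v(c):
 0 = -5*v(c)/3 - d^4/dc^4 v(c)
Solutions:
 v(c) = (C1*sin(sqrt(2)*3^(3/4)*5^(1/4)*c/6) + C2*cos(sqrt(2)*3^(3/4)*5^(1/4)*c/6))*exp(-sqrt(2)*3^(3/4)*5^(1/4)*c/6) + (C3*sin(sqrt(2)*3^(3/4)*5^(1/4)*c/6) + C4*cos(sqrt(2)*3^(3/4)*5^(1/4)*c/6))*exp(sqrt(2)*3^(3/4)*5^(1/4)*c/6)


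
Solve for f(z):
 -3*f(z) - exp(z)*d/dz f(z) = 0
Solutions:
 f(z) = C1*exp(3*exp(-z))


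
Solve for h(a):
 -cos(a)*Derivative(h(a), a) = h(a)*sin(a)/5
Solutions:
 h(a) = C1*cos(a)^(1/5)


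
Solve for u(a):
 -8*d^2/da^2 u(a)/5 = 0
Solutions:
 u(a) = C1 + C2*a


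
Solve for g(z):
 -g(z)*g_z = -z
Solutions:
 g(z) = -sqrt(C1 + z^2)
 g(z) = sqrt(C1 + z^2)


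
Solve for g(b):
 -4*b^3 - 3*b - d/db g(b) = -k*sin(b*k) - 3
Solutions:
 g(b) = C1 - b^4 - 3*b^2/2 + 3*b - cos(b*k)


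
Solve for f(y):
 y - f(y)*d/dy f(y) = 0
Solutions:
 f(y) = -sqrt(C1 + y^2)
 f(y) = sqrt(C1 + y^2)


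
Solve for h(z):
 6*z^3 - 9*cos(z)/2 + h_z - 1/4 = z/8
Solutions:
 h(z) = C1 - 3*z^4/2 + z^2/16 + z/4 + 9*sin(z)/2


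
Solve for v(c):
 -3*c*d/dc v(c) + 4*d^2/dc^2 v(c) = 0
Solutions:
 v(c) = C1 + C2*erfi(sqrt(6)*c/4)


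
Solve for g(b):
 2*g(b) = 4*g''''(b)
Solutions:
 g(b) = C1*exp(-2^(3/4)*b/2) + C2*exp(2^(3/4)*b/2) + C3*sin(2^(3/4)*b/2) + C4*cos(2^(3/4)*b/2)


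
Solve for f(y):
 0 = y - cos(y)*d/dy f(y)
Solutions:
 f(y) = C1 + Integral(y/cos(y), y)


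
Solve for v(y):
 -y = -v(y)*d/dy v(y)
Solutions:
 v(y) = -sqrt(C1 + y^2)
 v(y) = sqrt(C1 + y^2)


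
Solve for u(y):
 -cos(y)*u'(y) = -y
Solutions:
 u(y) = C1 + Integral(y/cos(y), y)


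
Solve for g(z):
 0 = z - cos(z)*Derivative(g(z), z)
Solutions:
 g(z) = C1 + Integral(z/cos(z), z)


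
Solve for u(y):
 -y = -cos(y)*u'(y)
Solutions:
 u(y) = C1 + Integral(y/cos(y), y)


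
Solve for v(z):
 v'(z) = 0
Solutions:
 v(z) = C1


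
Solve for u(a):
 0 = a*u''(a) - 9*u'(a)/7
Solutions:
 u(a) = C1 + C2*a^(16/7)


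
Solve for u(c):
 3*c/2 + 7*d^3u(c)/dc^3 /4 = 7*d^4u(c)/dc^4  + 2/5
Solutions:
 u(c) = C1 + C2*c + C3*c^2 + C4*exp(c/4) - c^4/28 - 8*c^3/15


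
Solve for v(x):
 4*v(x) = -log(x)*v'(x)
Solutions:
 v(x) = C1*exp(-4*li(x))


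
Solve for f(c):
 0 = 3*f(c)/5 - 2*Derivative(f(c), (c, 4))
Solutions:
 f(c) = C1*exp(-10^(3/4)*3^(1/4)*c/10) + C2*exp(10^(3/4)*3^(1/4)*c/10) + C3*sin(10^(3/4)*3^(1/4)*c/10) + C4*cos(10^(3/4)*3^(1/4)*c/10)


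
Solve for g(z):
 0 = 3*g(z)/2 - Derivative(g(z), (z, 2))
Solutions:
 g(z) = C1*exp(-sqrt(6)*z/2) + C2*exp(sqrt(6)*z/2)


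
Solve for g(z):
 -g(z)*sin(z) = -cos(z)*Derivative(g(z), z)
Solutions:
 g(z) = C1/cos(z)


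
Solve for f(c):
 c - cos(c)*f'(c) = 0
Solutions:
 f(c) = C1 + Integral(c/cos(c), c)


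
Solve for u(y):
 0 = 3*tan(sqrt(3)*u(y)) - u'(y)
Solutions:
 u(y) = sqrt(3)*(pi - asin(C1*exp(3*sqrt(3)*y)))/3
 u(y) = sqrt(3)*asin(C1*exp(3*sqrt(3)*y))/3


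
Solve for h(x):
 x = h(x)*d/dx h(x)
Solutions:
 h(x) = -sqrt(C1 + x^2)
 h(x) = sqrt(C1 + x^2)


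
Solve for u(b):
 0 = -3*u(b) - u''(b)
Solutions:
 u(b) = C1*sin(sqrt(3)*b) + C2*cos(sqrt(3)*b)


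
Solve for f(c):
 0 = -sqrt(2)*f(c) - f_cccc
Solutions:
 f(c) = (C1*sin(2^(5/8)*c/2) + C2*cos(2^(5/8)*c/2))*exp(-2^(5/8)*c/2) + (C3*sin(2^(5/8)*c/2) + C4*cos(2^(5/8)*c/2))*exp(2^(5/8)*c/2)


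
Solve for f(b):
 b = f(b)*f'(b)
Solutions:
 f(b) = -sqrt(C1 + b^2)
 f(b) = sqrt(C1 + b^2)


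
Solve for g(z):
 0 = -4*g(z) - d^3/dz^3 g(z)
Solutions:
 g(z) = C3*exp(-2^(2/3)*z) + (C1*sin(2^(2/3)*sqrt(3)*z/2) + C2*cos(2^(2/3)*sqrt(3)*z/2))*exp(2^(2/3)*z/2)


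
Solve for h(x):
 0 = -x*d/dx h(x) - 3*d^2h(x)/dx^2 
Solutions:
 h(x) = C1 + C2*erf(sqrt(6)*x/6)


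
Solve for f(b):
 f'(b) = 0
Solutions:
 f(b) = C1


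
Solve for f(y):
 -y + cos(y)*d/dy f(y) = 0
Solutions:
 f(y) = C1 + Integral(y/cos(y), y)


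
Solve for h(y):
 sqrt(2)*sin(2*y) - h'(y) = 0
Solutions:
 h(y) = C1 - sqrt(2)*cos(2*y)/2


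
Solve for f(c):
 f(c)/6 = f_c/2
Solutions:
 f(c) = C1*exp(c/3)


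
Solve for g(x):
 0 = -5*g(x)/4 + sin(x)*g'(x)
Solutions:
 g(x) = C1*(cos(x) - 1)^(5/8)/(cos(x) + 1)^(5/8)


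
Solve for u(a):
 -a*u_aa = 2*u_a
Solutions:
 u(a) = C1 + C2/a


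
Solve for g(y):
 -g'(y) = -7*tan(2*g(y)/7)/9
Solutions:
 g(y) = -7*asin(C1*exp(2*y/9))/2 + 7*pi/2
 g(y) = 7*asin(C1*exp(2*y/9))/2


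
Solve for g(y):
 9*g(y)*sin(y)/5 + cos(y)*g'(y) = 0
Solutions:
 g(y) = C1*cos(y)^(9/5)


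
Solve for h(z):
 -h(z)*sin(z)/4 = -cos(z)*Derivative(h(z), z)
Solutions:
 h(z) = C1/cos(z)^(1/4)


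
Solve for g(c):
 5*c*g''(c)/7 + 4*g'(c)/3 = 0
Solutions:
 g(c) = C1 + C2/c^(13/15)


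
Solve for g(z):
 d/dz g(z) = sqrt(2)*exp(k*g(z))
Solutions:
 g(z) = Piecewise((log(-1/(C1*k + sqrt(2)*k*z))/k, Ne(k, 0)), (nan, True))
 g(z) = Piecewise((C1 + sqrt(2)*z, Eq(k, 0)), (nan, True))


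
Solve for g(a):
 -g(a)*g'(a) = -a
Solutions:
 g(a) = -sqrt(C1 + a^2)
 g(a) = sqrt(C1 + a^2)


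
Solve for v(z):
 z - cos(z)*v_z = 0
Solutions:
 v(z) = C1 + Integral(z/cos(z), z)


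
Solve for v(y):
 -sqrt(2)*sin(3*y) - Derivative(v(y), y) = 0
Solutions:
 v(y) = C1 + sqrt(2)*cos(3*y)/3


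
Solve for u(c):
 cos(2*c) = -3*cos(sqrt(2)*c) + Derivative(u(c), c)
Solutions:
 u(c) = C1 + sin(2*c)/2 + 3*sqrt(2)*sin(sqrt(2)*c)/2


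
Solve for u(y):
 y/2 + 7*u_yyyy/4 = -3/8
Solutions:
 u(y) = C1 + C2*y + C3*y^2 + C4*y^3 - y^5/420 - y^4/112


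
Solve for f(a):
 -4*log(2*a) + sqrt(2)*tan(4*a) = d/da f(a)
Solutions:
 f(a) = C1 - 4*a*log(a) - 4*a*log(2) + 4*a - sqrt(2)*log(cos(4*a))/4


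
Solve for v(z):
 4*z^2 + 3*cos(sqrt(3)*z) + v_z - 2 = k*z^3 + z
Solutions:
 v(z) = C1 + k*z^4/4 - 4*z^3/3 + z^2/2 + 2*z - sqrt(3)*sin(sqrt(3)*z)


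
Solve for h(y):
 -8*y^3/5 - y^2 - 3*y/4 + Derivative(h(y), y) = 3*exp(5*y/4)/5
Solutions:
 h(y) = C1 + 2*y^4/5 + y^3/3 + 3*y^2/8 + 12*exp(5*y/4)/25


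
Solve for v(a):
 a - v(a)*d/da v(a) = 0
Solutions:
 v(a) = -sqrt(C1 + a^2)
 v(a) = sqrt(C1 + a^2)


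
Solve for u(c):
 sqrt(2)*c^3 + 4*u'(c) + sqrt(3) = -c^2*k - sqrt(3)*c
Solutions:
 u(c) = C1 - sqrt(2)*c^4/16 - c^3*k/12 - sqrt(3)*c^2/8 - sqrt(3)*c/4


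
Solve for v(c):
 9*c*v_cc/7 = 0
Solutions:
 v(c) = C1 + C2*c


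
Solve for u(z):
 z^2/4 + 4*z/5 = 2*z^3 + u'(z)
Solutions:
 u(z) = C1 - z^4/2 + z^3/12 + 2*z^2/5


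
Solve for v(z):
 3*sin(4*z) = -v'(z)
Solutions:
 v(z) = C1 + 3*cos(4*z)/4


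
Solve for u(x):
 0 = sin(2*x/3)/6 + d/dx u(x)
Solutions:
 u(x) = C1 + cos(2*x/3)/4


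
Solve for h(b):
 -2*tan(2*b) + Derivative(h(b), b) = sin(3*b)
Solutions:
 h(b) = C1 - log(cos(2*b)) - cos(3*b)/3


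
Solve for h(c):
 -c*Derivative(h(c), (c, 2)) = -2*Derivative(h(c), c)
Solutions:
 h(c) = C1 + C2*c^3


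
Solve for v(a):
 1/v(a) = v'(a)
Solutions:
 v(a) = -sqrt(C1 + 2*a)
 v(a) = sqrt(C1 + 2*a)


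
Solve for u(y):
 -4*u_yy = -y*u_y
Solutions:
 u(y) = C1 + C2*erfi(sqrt(2)*y/4)


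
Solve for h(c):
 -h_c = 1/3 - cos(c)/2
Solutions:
 h(c) = C1 - c/3 + sin(c)/2


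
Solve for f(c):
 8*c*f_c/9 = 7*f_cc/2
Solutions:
 f(c) = C1 + C2*erfi(2*sqrt(14)*c/21)


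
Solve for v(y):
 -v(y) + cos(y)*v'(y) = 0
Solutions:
 v(y) = C1*sqrt(sin(y) + 1)/sqrt(sin(y) - 1)


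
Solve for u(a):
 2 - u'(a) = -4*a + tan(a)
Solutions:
 u(a) = C1 + 2*a^2 + 2*a + log(cos(a))


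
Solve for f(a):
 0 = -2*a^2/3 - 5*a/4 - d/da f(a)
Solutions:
 f(a) = C1 - 2*a^3/9 - 5*a^2/8


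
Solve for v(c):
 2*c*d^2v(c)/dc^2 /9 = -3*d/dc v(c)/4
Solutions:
 v(c) = C1 + C2/c^(19/8)


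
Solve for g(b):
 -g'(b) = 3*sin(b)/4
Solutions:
 g(b) = C1 + 3*cos(b)/4


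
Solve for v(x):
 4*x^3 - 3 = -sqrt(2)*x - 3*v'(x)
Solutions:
 v(x) = C1 - x^4/3 - sqrt(2)*x^2/6 + x


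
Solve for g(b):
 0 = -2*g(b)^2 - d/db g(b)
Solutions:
 g(b) = 1/(C1 + 2*b)


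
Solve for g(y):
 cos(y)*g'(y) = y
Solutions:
 g(y) = C1 + Integral(y/cos(y), y)


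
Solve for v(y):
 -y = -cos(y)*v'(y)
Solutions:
 v(y) = C1 + Integral(y/cos(y), y)


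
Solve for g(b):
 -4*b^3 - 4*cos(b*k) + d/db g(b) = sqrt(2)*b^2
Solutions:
 g(b) = C1 + b^4 + sqrt(2)*b^3/3 + 4*sin(b*k)/k


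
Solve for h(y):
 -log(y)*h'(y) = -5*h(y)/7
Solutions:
 h(y) = C1*exp(5*li(y)/7)


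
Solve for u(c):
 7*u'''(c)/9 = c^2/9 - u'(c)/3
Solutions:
 u(c) = C1 + C2*sin(sqrt(21)*c/7) + C3*cos(sqrt(21)*c/7) + c^3/9 - 14*c/9


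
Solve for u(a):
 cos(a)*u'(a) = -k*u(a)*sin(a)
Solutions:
 u(a) = C1*exp(k*log(cos(a)))


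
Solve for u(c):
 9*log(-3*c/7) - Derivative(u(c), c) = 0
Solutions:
 u(c) = C1 + 9*c*log(-c) + 9*c*(-log(7) - 1 + log(3))


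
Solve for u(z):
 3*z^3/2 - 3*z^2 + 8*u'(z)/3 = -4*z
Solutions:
 u(z) = C1 - 9*z^4/64 + 3*z^3/8 - 3*z^2/4


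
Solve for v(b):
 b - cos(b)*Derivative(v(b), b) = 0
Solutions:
 v(b) = C1 + Integral(b/cos(b), b)


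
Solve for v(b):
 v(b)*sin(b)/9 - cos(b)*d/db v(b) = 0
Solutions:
 v(b) = C1/cos(b)^(1/9)


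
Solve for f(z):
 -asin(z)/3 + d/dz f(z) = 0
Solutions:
 f(z) = C1 + z*asin(z)/3 + sqrt(1 - z^2)/3


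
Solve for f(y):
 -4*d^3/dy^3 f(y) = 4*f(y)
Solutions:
 f(y) = C3*exp(-y) + (C1*sin(sqrt(3)*y/2) + C2*cos(sqrt(3)*y/2))*exp(y/2)


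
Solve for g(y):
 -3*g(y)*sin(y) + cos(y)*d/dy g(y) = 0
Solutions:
 g(y) = C1/cos(y)^3


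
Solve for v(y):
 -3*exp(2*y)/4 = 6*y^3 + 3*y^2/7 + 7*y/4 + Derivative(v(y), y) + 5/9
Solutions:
 v(y) = C1 - 3*y^4/2 - y^3/7 - 7*y^2/8 - 5*y/9 - 3*exp(2*y)/8


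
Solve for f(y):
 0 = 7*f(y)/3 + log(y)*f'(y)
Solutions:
 f(y) = C1*exp(-7*li(y)/3)


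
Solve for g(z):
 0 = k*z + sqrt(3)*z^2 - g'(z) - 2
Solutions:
 g(z) = C1 + k*z^2/2 + sqrt(3)*z^3/3 - 2*z


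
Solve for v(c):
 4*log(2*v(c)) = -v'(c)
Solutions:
 Integral(1/(log(_y) + log(2)), (_y, v(c)))/4 = C1 - c


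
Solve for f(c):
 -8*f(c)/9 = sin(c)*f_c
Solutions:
 f(c) = C1*(cos(c) + 1)^(4/9)/(cos(c) - 1)^(4/9)


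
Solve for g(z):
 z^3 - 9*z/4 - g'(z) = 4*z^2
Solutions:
 g(z) = C1 + z^4/4 - 4*z^3/3 - 9*z^2/8


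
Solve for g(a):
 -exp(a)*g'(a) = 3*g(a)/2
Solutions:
 g(a) = C1*exp(3*exp(-a)/2)


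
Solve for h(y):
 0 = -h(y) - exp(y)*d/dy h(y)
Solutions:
 h(y) = C1*exp(exp(-y))


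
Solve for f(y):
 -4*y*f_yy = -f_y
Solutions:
 f(y) = C1 + C2*y^(5/4)


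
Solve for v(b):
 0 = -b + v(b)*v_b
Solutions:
 v(b) = -sqrt(C1 + b^2)
 v(b) = sqrt(C1 + b^2)


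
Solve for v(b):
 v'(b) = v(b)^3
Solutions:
 v(b) = -sqrt(2)*sqrt(-1/(C1 + b))/2
 v(b) = sqrt(2)*sqrt(-1/(C1 + b))/2


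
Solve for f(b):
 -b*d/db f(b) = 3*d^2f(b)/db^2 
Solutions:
 f(b) = C1 + C2*erf(sqrt(6)*b/6)


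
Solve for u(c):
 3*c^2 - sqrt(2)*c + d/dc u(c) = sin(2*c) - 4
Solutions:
 u(c) = C1 - c^3 + sqrt(2)*c^2/2 - 4*c - cos(2*c)/2


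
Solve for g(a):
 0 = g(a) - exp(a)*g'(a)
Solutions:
 g(a) = C1*exp(-exp(-a))


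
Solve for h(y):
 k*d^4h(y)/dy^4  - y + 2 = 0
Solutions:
 h(y) = C1 + C2*y + C3*y^2 + C4*y^3 + y^5/(120*k) - y^4/(12*k)


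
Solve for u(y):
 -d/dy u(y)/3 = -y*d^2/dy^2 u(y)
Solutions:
 u(y) = C1 + C2*y^(4/3)


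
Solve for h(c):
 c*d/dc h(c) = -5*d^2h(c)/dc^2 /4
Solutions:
 h(c) = C1 + C2*erf(sqrt(10)*c/5)


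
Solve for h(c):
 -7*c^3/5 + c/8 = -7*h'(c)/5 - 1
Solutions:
 h(c) = C1 + c^4/4 - 5*c^2/112 - 5*c/7


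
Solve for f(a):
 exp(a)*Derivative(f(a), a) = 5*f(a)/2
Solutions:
 f(a) = C1*exp(-5*exp(-a)/2)


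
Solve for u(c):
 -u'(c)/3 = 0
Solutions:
 u(c) = C1


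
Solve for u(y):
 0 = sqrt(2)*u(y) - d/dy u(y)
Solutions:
 u(y) = C1*exp(sqrt(2)*y)


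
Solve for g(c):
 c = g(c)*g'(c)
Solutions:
 g(c) = -sqrt(C1 + c^2)
 g(c) = sqrt(C1 + c^2)


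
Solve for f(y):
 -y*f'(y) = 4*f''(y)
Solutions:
 f(y) = C1 + C2*erf(sqrt(2)*y/4)


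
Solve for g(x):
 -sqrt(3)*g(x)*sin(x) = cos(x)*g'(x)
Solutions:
 g(x) = C1*cos(x)^(sqrt(3))


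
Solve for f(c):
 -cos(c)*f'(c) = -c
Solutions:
 f(c) = C1 + Integral(c/cos(c), c)


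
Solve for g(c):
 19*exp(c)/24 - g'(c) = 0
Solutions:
 g(c) = C1 + 19*exp(c)/24


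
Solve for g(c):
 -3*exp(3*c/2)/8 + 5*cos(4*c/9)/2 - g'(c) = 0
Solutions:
 g(c) = C1 - exp(3*c/2)/4 + 45*sin(4*c/9)/8


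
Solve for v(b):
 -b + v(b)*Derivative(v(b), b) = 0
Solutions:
 v(b) = -sqrt(C1 + b^2)
 v(b) = sqrt(C1 + b^2)


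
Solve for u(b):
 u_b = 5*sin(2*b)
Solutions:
 u(b) = C1 - 5*cos(2*b)/2


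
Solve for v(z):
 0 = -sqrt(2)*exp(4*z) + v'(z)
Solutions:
 v(z) = C1 + sqrt(2)*exp(4*z)/4


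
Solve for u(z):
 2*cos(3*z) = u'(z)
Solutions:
 u(z) = C1 + 2*sin(3*z)/3


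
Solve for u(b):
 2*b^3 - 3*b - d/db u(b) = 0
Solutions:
 u(b) = C1 + b^4/2 - 3*b^2/2


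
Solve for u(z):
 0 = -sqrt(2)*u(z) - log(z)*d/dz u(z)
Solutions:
 u(z) = C1*exp(-sqrt(2)*li(z))


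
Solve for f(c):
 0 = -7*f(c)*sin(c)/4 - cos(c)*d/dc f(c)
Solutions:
 f(c) = C1*cos(c)^(7/4)


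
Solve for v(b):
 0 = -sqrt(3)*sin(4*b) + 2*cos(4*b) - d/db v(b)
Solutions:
 v(b) = C1 + sin(4*b)/2 + sqrt(3)*cos(4*b)/4


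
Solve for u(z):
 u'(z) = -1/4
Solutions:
 u(z) = C1 - z/4


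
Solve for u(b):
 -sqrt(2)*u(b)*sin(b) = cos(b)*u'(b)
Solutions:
 u(b) = C1*cos(b)^(sqrt(2))


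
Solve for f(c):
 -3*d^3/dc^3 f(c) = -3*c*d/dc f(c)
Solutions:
 f(c) = C1 + Integral(C2*airyai(c) + C3*airybi(c), c)


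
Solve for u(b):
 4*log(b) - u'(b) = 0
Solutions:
 u(b) = C1 + 4*b*log(b) - 4*b


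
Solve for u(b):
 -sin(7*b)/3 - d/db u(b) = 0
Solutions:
 u(b) = C1 + cos(7*b)/21


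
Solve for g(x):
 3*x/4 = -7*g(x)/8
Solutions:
 g(x) = -6*x/7


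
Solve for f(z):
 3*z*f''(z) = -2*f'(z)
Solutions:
 f(z) = C1 + C2*z^(1/3)


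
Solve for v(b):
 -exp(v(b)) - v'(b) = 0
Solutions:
 v(b) = log(1/(C1 + b))


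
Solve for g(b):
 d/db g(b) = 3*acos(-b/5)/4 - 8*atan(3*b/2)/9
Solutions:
 g(b) = C1 + 3*b*acos(-b/5)/4 - 8*b*atan(3*b/2)/9 + 3*sqrt(25 - b^2)/4 + 8*log(9*b^2 + 4)/27


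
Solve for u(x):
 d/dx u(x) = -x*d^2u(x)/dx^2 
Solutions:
 u(x) = C1 + C2*log(x)


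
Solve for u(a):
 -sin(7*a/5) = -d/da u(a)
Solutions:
 u(a) = C1 - 5*cos(7*a/5)/7


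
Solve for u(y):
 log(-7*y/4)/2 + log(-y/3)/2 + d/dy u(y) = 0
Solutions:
 u(y) = C1 - y*log(-y) + y*(-log(7) + log(2) + 1 + log(21)/2)


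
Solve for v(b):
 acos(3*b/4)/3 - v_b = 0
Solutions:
 v(b) = C1 + b*acos(3*b/4)/3 - sqrt(16 - 9*b^2)/9


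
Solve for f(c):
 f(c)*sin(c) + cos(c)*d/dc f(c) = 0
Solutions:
 f(c) = C1*cos(c)


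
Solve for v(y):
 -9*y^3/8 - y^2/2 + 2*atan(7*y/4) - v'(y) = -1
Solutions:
 v(y) = C1 - 9*y^4/32 - y^3/6 + 2*y*atan(7*y/4) + y - 4*log(49*y^2 + 16)/7


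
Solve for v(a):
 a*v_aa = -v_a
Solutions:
 v(a) = C1 + C2*log(a)


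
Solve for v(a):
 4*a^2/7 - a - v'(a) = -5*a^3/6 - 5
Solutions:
 v(a) = C1 + 5*a^4/24 + 4*a^3/21 - a^2/2 + 5*a


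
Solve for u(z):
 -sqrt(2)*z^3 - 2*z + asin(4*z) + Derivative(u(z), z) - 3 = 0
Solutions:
 u(z) = C1 + sqrt(2)*z^4/4 + z^2 - z*asin(4*z) + 3*z - sqrt(1 - 16*z^2)/4


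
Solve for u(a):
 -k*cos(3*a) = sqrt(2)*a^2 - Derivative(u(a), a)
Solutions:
 u(a) = C1 + sqrt(2)*a^3/3 + k*sin(3*a)/3


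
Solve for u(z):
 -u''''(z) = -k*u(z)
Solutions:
 u(z) = C1*exp(-k^(1/4)*z) + C2*exp(k^(1/4)*z) + C3*exp(-I*k^(1/4)*z) + C4*exp(I*k^(1/4)*z)


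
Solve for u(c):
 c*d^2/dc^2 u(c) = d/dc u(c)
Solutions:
 u(c) = C1 + C2*c^2


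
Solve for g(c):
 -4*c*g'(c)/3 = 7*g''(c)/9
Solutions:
 g(c) = C1 + C2*erf(sqrt(42)*c/7)


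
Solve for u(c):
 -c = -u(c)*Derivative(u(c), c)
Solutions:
 u(c) = -sqrt(C1 + c^2)
 u(c) = sqrt(C1 + c^2)


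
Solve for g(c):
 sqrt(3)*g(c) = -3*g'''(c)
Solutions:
 g(c) = C3*exp(-3^(5/6)*c/3) + (C1*sin(3^(1/3)*c/2) + C2*cos(3^(1/3)*c/2))*exp(3^(5/6)*c/6)


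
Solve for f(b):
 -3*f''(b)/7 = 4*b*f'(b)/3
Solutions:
 f(b) = C1 + C2*erf(sqrt(14)*b/3)


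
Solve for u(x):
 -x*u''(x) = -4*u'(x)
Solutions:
 u(x) = C1 + C2*x^5


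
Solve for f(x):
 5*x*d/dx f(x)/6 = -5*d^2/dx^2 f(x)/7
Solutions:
 f(x) = C1 + C2*erf(sqrt(21)*x/6)


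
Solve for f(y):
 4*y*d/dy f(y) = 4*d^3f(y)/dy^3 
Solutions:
 f(y) = C1 + Integral(C2*airyai(y) + C3*airybi(y), y)


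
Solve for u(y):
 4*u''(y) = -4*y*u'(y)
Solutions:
 u(y) = C1 + C2*erf(sqrt(2)*y/2)


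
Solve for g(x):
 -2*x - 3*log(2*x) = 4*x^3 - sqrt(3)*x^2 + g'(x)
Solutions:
 g(x) = C1 - x^4 + sqrt(3)*x^3/3 - x^2 - 3*x*log(x) - x*log(8) + 3*x


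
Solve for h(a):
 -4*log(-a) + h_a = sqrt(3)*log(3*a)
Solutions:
 h(a) = C1 + a*(sqrt(3) + 4)*log(a) + a*(-4 - sqrt(3) + sqrt(3)*log(3) + 4*I*pi)


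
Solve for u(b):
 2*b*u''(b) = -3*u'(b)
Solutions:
 u(b) = C1 + C2/sqrt(b)


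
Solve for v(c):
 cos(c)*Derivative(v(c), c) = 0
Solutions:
 v(c) = C1


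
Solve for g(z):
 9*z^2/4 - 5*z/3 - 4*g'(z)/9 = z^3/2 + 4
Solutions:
 g(z) = C1 - 9*z^4/32 + 27*z^3/16 - 15*z^2/8 - 9*z


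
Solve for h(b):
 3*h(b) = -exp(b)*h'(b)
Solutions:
 h(b) = C1*exp(3*exp(-b))


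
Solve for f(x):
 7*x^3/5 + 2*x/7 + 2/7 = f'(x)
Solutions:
 f(x) = C1 + 7*x^4/20 + x^2/7 + 2*x/7


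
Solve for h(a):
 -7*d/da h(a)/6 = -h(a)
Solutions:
 h(a) = C1*exp(6*a/7)


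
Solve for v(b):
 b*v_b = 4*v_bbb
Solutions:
 v(b) = C1 + Integral(C2*airyai(2^(1/3)*b/2) + C3*airybi(2^(1/3)*b/2), b)


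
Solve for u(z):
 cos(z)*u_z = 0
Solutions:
 u(z) = C1


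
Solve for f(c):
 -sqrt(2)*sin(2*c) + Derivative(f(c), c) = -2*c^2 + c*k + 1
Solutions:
 f(c) = C1 - 2*c^3/3 + c^2*k/2 + c - sqrt(2)*cos(2*c)/2


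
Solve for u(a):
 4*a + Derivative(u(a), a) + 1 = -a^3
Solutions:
 u(a) = C1 - a^4/4 - 2*a^2 - a


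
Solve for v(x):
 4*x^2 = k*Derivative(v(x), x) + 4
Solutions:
 v(x) = C1 + 4*x^3/(3*k) - 4*x/k


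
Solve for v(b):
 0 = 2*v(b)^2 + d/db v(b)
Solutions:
 v(b) = 1/(C1 + 2*b)


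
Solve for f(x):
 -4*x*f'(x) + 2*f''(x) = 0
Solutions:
 f(x) = C1 + C2*erfi(x)


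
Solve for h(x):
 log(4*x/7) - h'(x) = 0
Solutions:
 h(x) = C1 + x*log(x) - x + x*log(4/7)


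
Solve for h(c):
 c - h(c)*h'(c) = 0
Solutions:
 h(c) = -sqrt(C1 + c^2)
 h(c) = sqrt(C1 + c^2)


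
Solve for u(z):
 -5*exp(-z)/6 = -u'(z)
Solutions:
 u(z) = C1 - 5*exp(-z)/6


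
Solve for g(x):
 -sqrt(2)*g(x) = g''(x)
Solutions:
 g(x) = C1*sin(2^(1/4)*x) + C2*cos(2^(1/4)*x)


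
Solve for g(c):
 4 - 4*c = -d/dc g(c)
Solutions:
 g(c) = C1 + 2*c^2 - 4*c


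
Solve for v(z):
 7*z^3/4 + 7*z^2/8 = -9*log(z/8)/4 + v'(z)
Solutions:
 v(z) = C1 + 7*z^4/16 + 7*z^3/24 + 9*z*log(z)/4 - 27*z*log(2)/4 - 9*z/4


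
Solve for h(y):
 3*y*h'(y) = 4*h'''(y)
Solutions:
 h(y) = C1 + Integral(C2*airyai(6^(1/3)*y/2) + C3*airybi(6^(1/3)*y/2), y)


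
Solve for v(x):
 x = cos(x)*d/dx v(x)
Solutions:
 v(x) = C1 + Integral(x/cos(x), x)


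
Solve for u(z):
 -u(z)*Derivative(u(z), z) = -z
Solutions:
 u(z) = -sqrt(C1 + z^2)
 u(z) = sqrt(C1 + z^2)


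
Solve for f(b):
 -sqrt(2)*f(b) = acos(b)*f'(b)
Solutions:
 f(b) = C1*exp(-sqrt(2)*Integral(1/acos(b), b))


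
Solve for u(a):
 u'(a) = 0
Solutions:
 u(a) = C1


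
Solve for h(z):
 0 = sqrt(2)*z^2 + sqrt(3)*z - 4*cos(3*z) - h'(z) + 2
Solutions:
 h(z) = C1 + sqrt(2)*z^3/3 + sqrt(3)*z^2/2 + 2*z - 4*sin(3*z)/3


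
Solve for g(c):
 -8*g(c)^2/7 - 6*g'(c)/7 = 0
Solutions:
 g(c) = 3/(C1 + 4*c)


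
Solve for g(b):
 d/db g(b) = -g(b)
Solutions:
 g(b) = C1*exp(-b)


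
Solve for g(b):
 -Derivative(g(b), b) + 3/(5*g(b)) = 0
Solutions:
 g(b) = -sqrt(C1 + 30*b)/5
 g(b) = sqrt(C1 + 30*b)/5


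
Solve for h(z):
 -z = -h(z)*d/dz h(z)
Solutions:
 h(z) = -sqrt(C1 + z^2)
 h(z) = sqrt(C1 + z^2)


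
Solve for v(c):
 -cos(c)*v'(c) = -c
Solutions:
 v(c) = C1 + Integral(c/cos(c), c)


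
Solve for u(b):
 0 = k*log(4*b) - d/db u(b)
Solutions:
 u(b) = C1 + b*k*log(b) - b*k + b*k*log(4)


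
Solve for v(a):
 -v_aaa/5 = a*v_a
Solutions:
 v(a) = C1 + Integral(C2*airyai(-5^(1/3)*a) + C3*airybi(-5^(1/3)*a), a)


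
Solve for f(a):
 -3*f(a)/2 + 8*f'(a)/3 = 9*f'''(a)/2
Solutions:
 f(a) = C1*exp(2^(1/3)*a*(32/(sqrt(42665) + 243)^(1/3) + 2^(1/3)*(sqrt(42665) + 243)^(1/3))/36)*sin(2^(1/3)*sqrt(3)*a*(-2^(1/3)*(sqrt(42665) + 243)^(1/3) + 32/(sqrt(42665) + 243)^(1/3))/36) + C2*exp(2^(1/3)*a*(32/(sqrt(42665) + 243)^(1/3) + 2^(1/3)*(sqrt(42665) + 243)^(1/3))/36)*cos(2^(1/3)*sqrt(3)*a*(-2^(1/3)*(sqrt(42665) + 243)^(1/3) + 32/(sqrt(42665) + 243)^(1/3))/36) + C3*exp(-2^(1/3)*a*(32/(sqrt(42665) + 243)^(1/3) + 2^(1/3)*(sqrt(42665) + 243)^(1/3))/18)


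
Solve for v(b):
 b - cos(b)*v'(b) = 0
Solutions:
 v(b) = C1 + Integral(b/cos(b), b)


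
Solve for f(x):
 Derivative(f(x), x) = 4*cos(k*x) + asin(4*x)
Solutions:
 f(x) = C1 + x*asin(4*x) + sqrt(1 - 16*x^2)/4 + 4*Piecewise((sin(k*x)/k, Ne(k, 0)), (x, True))


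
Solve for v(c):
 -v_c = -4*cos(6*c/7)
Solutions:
 v(c) = C1 + 14*sin(6*c/7)/3


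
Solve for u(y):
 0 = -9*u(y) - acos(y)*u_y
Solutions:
 u(y) = C1*exp(-9*Integral(1/acos(y), y))


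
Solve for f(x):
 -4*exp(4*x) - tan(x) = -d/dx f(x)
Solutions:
 f(x) = C1 + exp(4*x) - log(cos(x))


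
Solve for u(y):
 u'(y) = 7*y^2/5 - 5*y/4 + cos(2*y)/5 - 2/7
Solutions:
 u(y) = C1 + 7*y^3/15 - 5*y^2/8 - 2*y/7 + sin(2*y)/10


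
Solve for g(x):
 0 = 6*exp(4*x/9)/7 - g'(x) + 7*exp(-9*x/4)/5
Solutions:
 g(x) = C1 + 27*exp(4*x/9)/14 - 28*exp(-9*x/4)/45


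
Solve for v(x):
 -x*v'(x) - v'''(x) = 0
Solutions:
 v(x) = C1 + Integral(C2*airyai(-x) + C3*airybi(-x), x)


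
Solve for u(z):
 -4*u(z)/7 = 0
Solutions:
 u(z) = 0


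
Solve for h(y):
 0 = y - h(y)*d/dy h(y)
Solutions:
 h(y) = -sqrt(C1 + y^2)
 h(y) = sqrt(C1 + y^2)


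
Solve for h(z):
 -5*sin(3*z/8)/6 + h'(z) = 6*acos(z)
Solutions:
 h(z) = C1 + 6*z*acos(z) - 6*sqrt(1 - z^2) - 20*cos(3*z/8)/9


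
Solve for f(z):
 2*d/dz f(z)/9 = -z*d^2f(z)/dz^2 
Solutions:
 f(z) = C1 + C2*z^(7/9)


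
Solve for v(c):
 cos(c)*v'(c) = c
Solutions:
 v(c) = C1 + Integral(c/cos(c), c)


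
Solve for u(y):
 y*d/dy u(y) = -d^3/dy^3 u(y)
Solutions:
 u(y) = C1 + Integral(C2*airyai(-y) + C3*airybi(-y), y)


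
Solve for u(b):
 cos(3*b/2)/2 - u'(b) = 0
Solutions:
 u(b) = C1 + sin(3*b/2)/3


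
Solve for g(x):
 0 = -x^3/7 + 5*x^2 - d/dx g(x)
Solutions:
 g(x) = C1 - x^4/28 + 5*x^3/3


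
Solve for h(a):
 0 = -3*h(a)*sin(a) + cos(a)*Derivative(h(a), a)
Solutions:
 h(a) = C1/cos(a)^3


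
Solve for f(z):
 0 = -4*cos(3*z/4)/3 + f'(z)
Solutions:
 f(z) = C1 + 16*sin(3*z/4)/9


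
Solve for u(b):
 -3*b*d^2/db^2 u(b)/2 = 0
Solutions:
 u(b) = C1 + C2*b


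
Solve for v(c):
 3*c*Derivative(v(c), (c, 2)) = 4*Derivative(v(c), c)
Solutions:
 v(c) = C1 + C2*c^(7/3)


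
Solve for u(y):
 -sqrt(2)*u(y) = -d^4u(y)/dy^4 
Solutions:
 u(y) = C1*exp(-2^(1/8)*y) + C2*exp(2^(1/8)*y) + C3*sin(2^(1/8)*y) + C4*cos(2^(1/8)*y)


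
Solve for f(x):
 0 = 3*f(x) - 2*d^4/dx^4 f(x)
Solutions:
 f(x) = C1*exp(-2^(3/4)*3^(1/4)*x/2) + C2*exp(2^(3/4)*3^(1/4)*x/2) + C3*sin(2^(3/4)*3^(1/4)*x/2) + C4*cos(2^(3/4)*3^(1/4)*x/2)


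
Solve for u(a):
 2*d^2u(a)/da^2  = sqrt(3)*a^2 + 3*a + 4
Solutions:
 u(a) = C1 + C2*a + sqrt(3)*a^4/24 + a^3/4 + a^2


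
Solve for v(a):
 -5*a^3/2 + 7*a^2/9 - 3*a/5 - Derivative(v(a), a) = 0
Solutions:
 v(a) = C1 - 5*a^4/8 + 7*a^3/27 - 3*a^2/10


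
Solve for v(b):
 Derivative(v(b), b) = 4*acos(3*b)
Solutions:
 v(b) = C1 + 4*b*acos(3*b) - 4*sqrt(1 - 9*b^2)/3


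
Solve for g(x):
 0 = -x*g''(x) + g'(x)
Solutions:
 g(x) = C1 + C2*x^2


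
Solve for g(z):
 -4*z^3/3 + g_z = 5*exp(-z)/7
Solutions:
 g(z) = C1 + z^4/3 - 5*exp(-z)/7


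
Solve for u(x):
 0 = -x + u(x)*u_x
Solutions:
 u(x) = -sqrt(C1 + x^2)
 u(x) = sqrt(C1 + x^2)


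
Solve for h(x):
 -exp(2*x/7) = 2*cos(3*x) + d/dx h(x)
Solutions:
 h(x) = C1 - 7*exp(2*x/7)/2 - 2*sin(3*x)/3


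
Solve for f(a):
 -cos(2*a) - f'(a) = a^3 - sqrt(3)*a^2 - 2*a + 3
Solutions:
 f(a) = C1 - a^4/4 + sqrt(3)*a^3/3 + a^2 - 3*a - sin(2*a)/2


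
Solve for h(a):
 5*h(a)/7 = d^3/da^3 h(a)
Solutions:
 h(a) = C3*exp(5^(1/3)*7^(2/3)*a/7) + (C1*sin(sqrt(3)*5^(1/3)*7^(2/3)*a/14) + C2*cos(sqrt(3)*5^(1/3)*7^(2/3)*a/14))*exp(-5^(1/3)*7^(2/3)*a/14)


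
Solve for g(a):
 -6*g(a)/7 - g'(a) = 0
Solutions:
 g(a) = C1*exp(-6*a/7)


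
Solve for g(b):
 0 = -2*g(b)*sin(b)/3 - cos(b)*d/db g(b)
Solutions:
 g(b) = C1*cos(b)^(2/3)


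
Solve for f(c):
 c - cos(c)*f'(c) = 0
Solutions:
 f(c) = C1 + Integral(c/cos(c), c)


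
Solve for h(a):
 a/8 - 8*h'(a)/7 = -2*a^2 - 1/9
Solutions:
 h(a) = C1 + 7*a^3/12 + 7*a^2/128 + 7*a/72


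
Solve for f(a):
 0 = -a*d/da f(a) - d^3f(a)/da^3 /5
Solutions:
 f(a) = C1 + Integral(C2*airyai(-5^(1/3)*a) + C3*airybi(-5^(1/3)*a), a)


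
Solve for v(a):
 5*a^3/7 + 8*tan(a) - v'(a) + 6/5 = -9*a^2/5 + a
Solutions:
 v(a) = C1 + 5*a^4/28 + 3*a^3/5 - a^2/2 + 6*a/5 - 8*log(cos(a))


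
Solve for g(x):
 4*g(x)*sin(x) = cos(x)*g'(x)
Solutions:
 g(x) = C1/cos(x)^4


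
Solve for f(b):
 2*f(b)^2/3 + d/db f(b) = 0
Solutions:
 f(b) = 3/(C1 + 2*b)


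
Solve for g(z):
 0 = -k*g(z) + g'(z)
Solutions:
 g(z) = C1*exp(k*z)


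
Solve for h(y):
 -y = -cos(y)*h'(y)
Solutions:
 h(y) = C1 + Integral(y/cos(y), y)


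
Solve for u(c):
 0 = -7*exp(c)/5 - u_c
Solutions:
 u(c) = C1 - 7*exp(c)/5


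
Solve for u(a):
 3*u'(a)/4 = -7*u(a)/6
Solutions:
 u(a) = C1*exp(-14*a/9)


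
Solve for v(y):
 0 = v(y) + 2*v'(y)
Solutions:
 v(y) = C1*exp(-y/2)


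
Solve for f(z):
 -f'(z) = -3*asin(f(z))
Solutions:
 Integral(1/asin(_y), (_y, f(z))) = C1 + 3*z


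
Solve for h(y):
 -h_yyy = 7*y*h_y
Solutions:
 h(y) = C1 + Integral(C2*airyai(-7^(1/3)*y) + C3*airybi(-7^(1/3)*y), y)


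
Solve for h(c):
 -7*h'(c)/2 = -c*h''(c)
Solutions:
 h(c) = C1 + C2*c^(9/2)


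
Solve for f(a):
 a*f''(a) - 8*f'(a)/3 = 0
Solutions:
 f(a) = C1 + C2*a^(11/3)


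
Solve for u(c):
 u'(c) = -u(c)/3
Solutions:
 u(c) = C1*exp(-c/3)


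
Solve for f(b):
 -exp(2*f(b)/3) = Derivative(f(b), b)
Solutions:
 f(b) = 3*log(-sqrt(-1/(C1 - b))) - 3*log(2) + 3*log(6)/2
 f(b) = 3*log(-1/(C1 - b))/2 - 3*log(2) + 3*log(6)/2


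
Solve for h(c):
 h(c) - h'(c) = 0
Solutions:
 h(c) = C1*exp(c)


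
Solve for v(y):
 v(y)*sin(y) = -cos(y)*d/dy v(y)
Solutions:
 v(y) = C1*cos(y)


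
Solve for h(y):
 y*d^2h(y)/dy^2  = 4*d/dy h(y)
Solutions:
 h(y) = C1 + C2*y^5


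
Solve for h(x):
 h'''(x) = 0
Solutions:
 h(x) = C1 + C2*x + C3*x^2


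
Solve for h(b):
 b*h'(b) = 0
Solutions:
 h(b) = C1


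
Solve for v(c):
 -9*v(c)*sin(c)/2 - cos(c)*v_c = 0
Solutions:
 v(c) = C1*cos(c)^(9/2)


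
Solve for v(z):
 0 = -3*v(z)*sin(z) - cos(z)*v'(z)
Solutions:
 v(z) = C1*cos(z)^3


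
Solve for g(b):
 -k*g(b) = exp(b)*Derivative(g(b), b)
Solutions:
 g(b) = C1*exp(k*exp(-b))


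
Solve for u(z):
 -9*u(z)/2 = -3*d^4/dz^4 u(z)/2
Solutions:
 u(z) = C1*exp(-3^(1/4)*z) + C2*exp(3^(1/4)*z) + C3*sin(3^(1/4)*z) + C4*cos(3^(1/4)*z)


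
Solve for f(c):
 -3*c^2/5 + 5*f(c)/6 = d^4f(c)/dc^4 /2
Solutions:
 f(c) = C1*exp(-3^(3/4)*5^(1/4)*c/3) + C2*exp(3^(3/4)*5^(1/4)*c/3) + C3*sin(3^(3/4)*5^(1/4)*c/3) + C4*cos(3^(3/4)*5^(1/4)*c/3) + 18*c^2/25


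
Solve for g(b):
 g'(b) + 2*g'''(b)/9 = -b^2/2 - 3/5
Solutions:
 g(b) = C1 + C2*sin(3*sqrt(2)*b/2) + C3*cos(3*sqrt(2)*b/2) - b^3/6 - 17*b/45


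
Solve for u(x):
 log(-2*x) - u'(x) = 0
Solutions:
 u(x) = C1 + x*log(-x) + x*(-1 + log(2))


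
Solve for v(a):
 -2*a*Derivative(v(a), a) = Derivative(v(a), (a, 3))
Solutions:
 v(a) = C1 + Integral(C2*airyai(-2^(1/3)*a) + C3*airybi(-2^(1/3)*a), a)


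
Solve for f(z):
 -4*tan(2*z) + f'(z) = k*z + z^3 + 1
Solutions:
 f(z) = C1 + k*z^2/2 + z^4/4 + z - 2*log(cos(2*z))


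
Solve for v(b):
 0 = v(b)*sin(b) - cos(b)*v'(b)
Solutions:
 v(b) = C1/cos(b)


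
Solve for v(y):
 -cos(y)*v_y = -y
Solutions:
 v(y) = C1 + Integral(y/cos(y), y)


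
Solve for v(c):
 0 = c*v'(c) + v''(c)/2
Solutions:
 v(c) = C1 + C2*erf(c)


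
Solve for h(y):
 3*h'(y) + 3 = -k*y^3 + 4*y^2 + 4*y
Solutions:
 h(y) = C1 - k*y^4/12 + 4*y^3/9 + 2*y^2/3 - y


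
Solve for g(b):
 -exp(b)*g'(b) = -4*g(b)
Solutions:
 g(b) = C1*exp(-4*exp(-b))


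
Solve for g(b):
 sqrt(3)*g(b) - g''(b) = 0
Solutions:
 g(b) = C1*exp(-3^(1/4)*b) + C2*exp(3^(1/4)*b)


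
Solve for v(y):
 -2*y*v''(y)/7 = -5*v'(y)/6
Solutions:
 v(y) = C1 + C2*y^(47/12)


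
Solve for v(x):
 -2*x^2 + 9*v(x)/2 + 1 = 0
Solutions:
 v(x) = 4*x^2/9 - 2/9


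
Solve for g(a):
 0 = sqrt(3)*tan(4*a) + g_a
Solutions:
 g(a) = C1 + sqrt(3)*log(cos(4*a))/4


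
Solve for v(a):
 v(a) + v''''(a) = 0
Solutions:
 v(a) = (C1*sin(sqrt(2)*a/2) + C2*cos(sqrt(2)*a/2))*exp(-sqrt(2)*a/2) + (C3*sin(sqrt(2)*a/2) + C4*cos(sqrt(2)*a/2))*exp(sqrt(2)*a/2)


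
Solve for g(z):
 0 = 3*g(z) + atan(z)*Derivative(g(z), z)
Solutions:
 g(z) = C1*exp(-3*Integral(1/atan(z), z))


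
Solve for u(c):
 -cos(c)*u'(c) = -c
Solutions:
 u(c) = C1 + Integral(c/cos(c), c)


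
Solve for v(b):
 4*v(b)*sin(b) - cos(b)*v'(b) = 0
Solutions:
 v(b) = C1/cos(b)^4


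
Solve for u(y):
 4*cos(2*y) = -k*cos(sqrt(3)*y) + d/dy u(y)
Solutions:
 u(y) = C1 + sqrt(3)*k*sin(sqrt(3)*y)/3 + 2*sin(2*y)


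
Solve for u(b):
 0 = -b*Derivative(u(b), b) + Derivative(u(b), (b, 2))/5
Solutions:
 u(b) = C1 + C2*erfi(sqrt(10)*b/2)


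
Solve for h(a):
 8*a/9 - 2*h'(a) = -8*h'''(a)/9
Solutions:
 h(a) = C1 + C2*exp(-3*a/2) + C3*exp(3*a/2) + 2*a^2/9


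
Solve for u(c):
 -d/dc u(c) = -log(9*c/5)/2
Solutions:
 u(c) = C1 + c*log(c)/2 - c*log(5)/2 - c/2 + c*log(3)


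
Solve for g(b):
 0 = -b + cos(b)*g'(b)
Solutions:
 g(b) = C1 + Integral(b/cos(b), b)


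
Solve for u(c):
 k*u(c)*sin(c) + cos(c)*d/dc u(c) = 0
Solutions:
 u(c) = C1*exp(k*log(cos(c)))


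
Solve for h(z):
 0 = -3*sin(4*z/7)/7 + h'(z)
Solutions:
 h(z) = C1 - 3*cos(4*z/7)/4


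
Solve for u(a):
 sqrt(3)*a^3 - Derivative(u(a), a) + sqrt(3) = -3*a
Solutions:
 u(a) = C1 + sqrt(3)*a^4/4 + 3*a^2/2 + sqrt(3)*a


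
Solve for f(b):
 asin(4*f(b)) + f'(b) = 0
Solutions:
 Integral(1/asin(4*_y), (_y, f(b))) = C1 - b


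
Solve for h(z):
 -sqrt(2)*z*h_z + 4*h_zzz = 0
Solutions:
 h(z) = C1 + Integral(C2*airyai(sqrt(2)*z/2) + C3*airybi(sqrt(2)*z/2), z)


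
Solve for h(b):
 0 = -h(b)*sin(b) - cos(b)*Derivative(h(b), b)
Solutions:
 h(b) = C1*cos(b)


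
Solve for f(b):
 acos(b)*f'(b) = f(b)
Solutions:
 f(b) = C1*exp(Integral(1/acos(b), b))
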